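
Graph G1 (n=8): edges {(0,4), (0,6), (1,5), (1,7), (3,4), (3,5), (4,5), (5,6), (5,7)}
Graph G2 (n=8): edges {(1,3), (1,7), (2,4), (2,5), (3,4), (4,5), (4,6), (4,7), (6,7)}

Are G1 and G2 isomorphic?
Yes, isomorphic

The graphs are isomorphic.
One valid mapping φ: V(G1) → V(G2): 0→1, 1→5, 2→0, 3→6, 4→7, 5→4, 6→3, 7→2

Verify φ preserves adjacency — for each edge of G1, its image is an edge of G2:
  (0,4) → (φ(0),φ(4)) = (1,7) ∈ E(G2) ✓
  (0,6) → (φ(0),φ(6)) = (1,3) ∈ E(G2) ✓
  (1,5) → (φ(1),φ(5)) = (4,5) ∈ E(G2) ✓
  (1,7) → (φ(1),φ(7)) = (2,5) ∈ E(G2) ✓
  (3,4) → (φ(3),φ(4)) = (6,7) ∈ E(G2) ✓
  (3,5) → (φ(3),φ(5)) = (4,6) ∈ E(G2) ✓
  (4,5) → (φ(4),φ(5)) = (4,7) ∈ E(G2) ✓
  (5,6) → (φ(5),φ(6)) = (3,4) ∈ E(G2) ✓
  (5,7) → (φ(5),φ(7)) = (2,4) ∈ E(G2) ✓
All 9 edges of G1 map to edges of G2, and |E(G1)| = |E(G2)| = 9, so φ is a bijection on edges as well as vertices. Hence G1 ≅ G2.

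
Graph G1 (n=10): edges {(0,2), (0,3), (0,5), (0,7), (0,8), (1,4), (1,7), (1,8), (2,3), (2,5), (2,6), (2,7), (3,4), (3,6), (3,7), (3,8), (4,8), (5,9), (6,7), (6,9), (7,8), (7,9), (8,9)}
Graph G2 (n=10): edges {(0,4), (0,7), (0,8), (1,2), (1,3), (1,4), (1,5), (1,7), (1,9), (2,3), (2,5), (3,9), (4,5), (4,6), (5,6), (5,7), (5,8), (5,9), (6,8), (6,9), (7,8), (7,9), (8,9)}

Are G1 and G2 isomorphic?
Yes, isomorphic

The graphs are isomorphic.
One valid mapping φ: V(G1) → V(G2): 0→7, 1→2, 2→8, 3→9, 4→3, 5→0, 6→6, 7→5, 8→1, 9→4

Verify φ preserves adjacency — for each edge of G1, its image is an edge of G2:
  (0,2) → (φ(0),φ(2)) = (7,8) ∈ E(G2) ✓
  (0,3) → (φ(0),φ(3)) = (7,9) ∈ E(G2) ✓
  (0,5) → (φ(0),φ(5)) = (0,7) ∈ E(G2) ✓
  (0,7) → (φ(0),φ(7)) = (5,7) ∈ E(G2) ✓
  (0,8) → (φ(0),φ(8)) = (1,7) ∈ E(G2) ✓
  (1,4) → (φ(1),φ(4)) = (2,3) ∈ E(G2) ✓
  (1,7) → (φ(1),φ(7)) = (2,5) ∈ E(G2) ✓
  (1,8) → (φ(1),φ(8)) = (1,2) ∈ E(G2) ✓
  (2,3) → (φ(2),φ(3)) = (8,9) ∈ E(G2) ✓
  (2,5) → (φ(2),φ(5)) = (0,8) ∈ E(G2) ✓
  (2,6) → (φ(2),φ(6)) = (6,8) ∈ E(G2) ✓
  (2,7) → (φ(2),φ(7)) = (5,8) ∈ E(G2) ✓
  (3,4) → (φ(3),φ(4)) = (3,9) ∈ E(G2) ✓
  (3,6) → (φ(3),φ(6)) = (6,9) ∈ E(G2) ✓
  (3,7) → (φ(3),φ(7)) = (5,9) ∈ E(G2) ✓
  (3,8) → (φ(3),φ(8)) = (1,9) ∈ E(G2) ✓
  (4,8) → (φ(4),φ(8)) = (1,3) ∈ E(G2) ✓
  (5,9) → (φ(5),φ(9)) = (0,4) ∈ E(G2) ✓
  (6,7) → (φ(6),φ(7)) = (5,6) ∈ E(G2) ✓
  (6,9) → (φ(6),φ(9)) = (4,6) ∈ E(G2) ✓
  (7,8) → (φ(7),φ(8)) = (1,5) ∈ E(G2) ✓
  (7,9) → (φ(7),φ(9)) = (4,5) ∈ E(G2) ✓
  (8,9) → (φ(8),φ(9)) = (1,4) ∈ E(G2) ✓
All 23 edges of G1 map to edges of G2, and |E(G1)| = |E(G2)| = 23, so φ is a bijection on edges as well as vertices. Hence G1 ≅ G2.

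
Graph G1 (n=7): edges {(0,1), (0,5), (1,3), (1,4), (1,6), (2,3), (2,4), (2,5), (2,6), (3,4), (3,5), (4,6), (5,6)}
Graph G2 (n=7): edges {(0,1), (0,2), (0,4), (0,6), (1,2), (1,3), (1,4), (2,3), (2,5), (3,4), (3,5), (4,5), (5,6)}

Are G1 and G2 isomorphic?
Yes, isomorphic

The graphs are isomorphic.
One valid mapping φ: V(G1) → V(G2): 0→6, 1→0, 2→3, 3→4, 4→1, 5→5, 6→2

Verify φ preserves adjacency — for each edge of G1, its image is an edge of G2:
  (0,1) → (φ(0),φ(1)) = (0,6) ∈ E(G2) ✓
  (0,5) → (φ(0),φ(5)) = (5,6) ∈ E(G2) ✓
  (1,3) → (φ(1),φ(3)) = (0,4) ∈ E(G2) ✓
  (1,4) → (φ(1),φ(4)) = (0,1) ∈ E(G2) ✓
  (1,6) → (φ(1),φ(6)) = (0,2) ∈ E(G2) ✓
  (2,3) → (φ(2),φ(3)) = (3,4) ∈ E(G2) ✓
  (2,4) → (φ(2),φ(4)) = (1,3) ∈ E(G2) ✓
  (2,5) → (φ(2),φ(5)) = (3,5) ∈ E(G2) ✓
  (2,6) → (φ(2),φ(6)) = (2,3) ∈ E(G2) ✓
  (3,4) → (φ(3),φ(4)) = (1,4) ∈ E(G2) ✓
  (3,5) → (φ(3),φ(5)) = (4,5) ∈ E(G2) ✓
  (4,6) → (φ(4),φ(6)) = (1,2) ∈ E(G2) ✓
  (5,6) → (φ(5),φ(6)) = (2,5) ∈ E(G2) ✓
All 13 edges of G1 map to edges of G2, and |E(G1)| = |E(G2)| = 13, so φ is a bijection on edges as well as vertices. Hence G1 ≅ G2.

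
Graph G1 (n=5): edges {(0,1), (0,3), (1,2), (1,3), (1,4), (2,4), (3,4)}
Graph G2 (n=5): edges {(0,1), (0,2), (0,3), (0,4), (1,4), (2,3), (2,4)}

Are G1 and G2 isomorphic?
Yes, isomorphic

The graphs are isomorphic.
One valid mapping φ: V(G1) → V(G2): 0→1, 1→0, 2→3, 3→4, 4→2

Verify φ preserves adjacency — for each edge of G1, its image is an edge of G2:
  (0,1) → (φ(0),φ(1)) = (0,1) ∈ E(G2) ✓
  (0,3) → (φ(0),φ(3)) = (1,4) ∈ E(G2) ✓
  (1,2) → (φ(1),φ(2)) = (0,3) ∈ E(G2) ✓
  (1,3) → (φ(1),φ(3)) = (0,4) ∈ E(G2) ✓
  (1,4) → (φ(1),φ(4)) = (0,2) ∈ E(G2) ✓
  (2,4) → (φ(2),φ(4)) = (2,3) ∈ E(G2) ✓
  (3,4) → (φ(3),φ(4)) = (2,4) ∈ E(G2) ✓
All 7 edges of G1 map to edges of G2, and |E(G1)| = |E(G2)| = 7, so φ is a bijection on edges as well as vertices. Hence G1 ≅ G2.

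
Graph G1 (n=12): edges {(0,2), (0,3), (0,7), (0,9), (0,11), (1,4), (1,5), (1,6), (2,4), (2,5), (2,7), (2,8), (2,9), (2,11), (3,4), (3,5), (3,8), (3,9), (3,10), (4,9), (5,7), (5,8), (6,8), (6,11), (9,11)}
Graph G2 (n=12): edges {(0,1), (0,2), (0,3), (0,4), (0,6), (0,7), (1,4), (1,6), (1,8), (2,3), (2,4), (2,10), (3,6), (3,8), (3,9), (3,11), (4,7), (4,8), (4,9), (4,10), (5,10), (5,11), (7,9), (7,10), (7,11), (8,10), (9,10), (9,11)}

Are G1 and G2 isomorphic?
No, not isomorphic

The graphs are NOT isomorphic.

Counting triangles (3-cliques): G1 has 11, G2 has 15.
Triangle count is an isomorphism invariant, so differing triangle counts rule out isomorphism.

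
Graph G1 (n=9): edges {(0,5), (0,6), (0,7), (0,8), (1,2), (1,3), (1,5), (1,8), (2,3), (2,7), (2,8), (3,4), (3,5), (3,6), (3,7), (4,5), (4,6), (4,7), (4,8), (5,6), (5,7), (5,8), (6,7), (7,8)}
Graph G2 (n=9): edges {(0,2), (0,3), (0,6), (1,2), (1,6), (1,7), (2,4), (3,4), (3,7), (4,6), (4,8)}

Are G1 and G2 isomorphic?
No, not isomorphic

The graphs are NOT isomorphic.

Connected components of G1: 1 component(s) with vertex sets [[0, 1, 2, 3, 4, 5, 6, 7, 8]], sizes [9].
Connected components of G2: 2 component(s) with vertex sets [[5], [0, 1, 2, 3, 4, 6, 7, 8]], sizes [1, 8].
The number of connected components (and the multiset of component sizes) is an isomorphism invariant — an isomorphism maps each component of G1 bijectively onto a component of G2. Since G1 has 1 component(s) and G2 has 2, they cannot be isomorphic.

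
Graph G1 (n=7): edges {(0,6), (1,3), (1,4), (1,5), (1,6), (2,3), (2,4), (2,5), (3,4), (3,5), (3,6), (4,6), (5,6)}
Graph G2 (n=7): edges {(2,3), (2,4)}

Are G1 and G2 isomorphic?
No, not isomorphic

The graphs are NOT isomorphic.

Connected components of G1: 1 component(s) with vertex sets [[0, 1, 2, 3, 4, 5, 6]], sizes [7].
Connected components of G2: 5 component(s) with vertex sets [[0], [1], [5], [6], [2, 3, 4]], sizes [1, 1, 1, 1, 3].
The number of connected components (and the multiset of component sizes) is an isomorphism invariant — an isomorphism maps each component of G1 bijectively onto a component of G2. Since G1 has 1 component(s) and G2 has 5, they cannot be isomorphic.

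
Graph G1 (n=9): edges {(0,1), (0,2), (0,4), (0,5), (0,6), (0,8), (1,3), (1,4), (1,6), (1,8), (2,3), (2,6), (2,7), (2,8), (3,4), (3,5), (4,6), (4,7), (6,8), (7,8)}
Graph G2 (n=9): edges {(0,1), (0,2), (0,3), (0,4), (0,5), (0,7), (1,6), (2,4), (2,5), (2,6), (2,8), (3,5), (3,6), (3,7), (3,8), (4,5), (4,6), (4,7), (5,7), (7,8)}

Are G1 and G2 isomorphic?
Yes, isomorphic

The graphs are isomorphic.
One valid mapping φ: V(G1) → V(G2): 0→0, 1→4, 2→3, 3→6, 4→2, 5→1, 6→5, 7→8, 8→7

Verify φ preserves adjacency — for each edge of G1, its image is an edge of G2:
  (0,1) → (φ(0),φ(1)) = (0,4) ∈ E(G2) ✓
  (0,2) → (φ(0),φ(2)) = (0,3) ∈ E(G2) ✓
  (0,4) → (φ(0),φ(4)) = (0,2) ∈ E(G2) ✓
  (0,5) → (φ(0),φ(5)) = (0,1) ∈ E(G2) ✓
  (0,6) → (φ(0),φ(6)) = (0,5) ∈ E(G2) ✓
  (0,8) → (φ(0),φ(8)) = (0,7) ∈ E(G2) ✓
  (1,3) → (φ(1),φ(3)) = (4,6) ∈ E(G2) ✓
  (1,4) → (φ(1),φ(4)) = (2,4) ∈ E(G2) ✓
  (1,6) → (φ(1),φ(6)) = (4,5) ∈ E(G2) ✓
  (1,8) → (φ(1),φ(8)) = (4,7) ∈ E(G2) ✓
  (2,3) → (φ(2),φ(3)) = (3,6) ∈ E(G2) ✓
  (2,6) → (φ(2),φ(6)) = (3,5) ∈ E(G2) ✓
  (2,7) → (φ(2),φ(7)) = (3,8) ∈ E(G2) ✓
  (2,8) → (φ(2),φ(8)) = (3,7) ∈ E(G2) ✓
  (3,4) → (φ(3),φ(4)) = (2,6) ∈ E(G2) ✓
  (3,5) → (φ(3),φ(5)) = (1,6) ∈ E(G2) ✓
  (4,6) → (φ(4),φ(6)) = (2,5) ∈ E(G2) ✓
  (4,7) → (φ(4),φ(7)) = (2,8) ∈ E(G2) ✓
  (6,8) → (φ(6),φ(8)) = (5,7) ∈ E(G2) ✓
  (7,8) → (φ(7),φ(8)) = (7,8) ∈ E(G2) ✓
All 20 edges of G1 map to edges of G2, and |E(G1)| = |E(G2)| = 20, so φ is a bijection on edges as well as vertices. Hence G1 ≅ G2.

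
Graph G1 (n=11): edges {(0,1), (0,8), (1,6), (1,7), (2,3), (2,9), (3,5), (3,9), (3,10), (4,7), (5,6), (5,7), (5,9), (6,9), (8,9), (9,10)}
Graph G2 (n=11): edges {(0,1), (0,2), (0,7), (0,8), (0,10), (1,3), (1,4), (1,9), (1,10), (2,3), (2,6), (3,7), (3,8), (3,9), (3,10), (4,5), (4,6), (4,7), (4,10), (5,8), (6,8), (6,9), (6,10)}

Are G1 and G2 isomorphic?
No, not isomorphic

The graphs are NOT isomorphic.

Counting triangles (3-cliques): G1 has 4, G2 has 5.
Triangle count is an isomorphism invariant, so differing triangle counts rule out isomorphism.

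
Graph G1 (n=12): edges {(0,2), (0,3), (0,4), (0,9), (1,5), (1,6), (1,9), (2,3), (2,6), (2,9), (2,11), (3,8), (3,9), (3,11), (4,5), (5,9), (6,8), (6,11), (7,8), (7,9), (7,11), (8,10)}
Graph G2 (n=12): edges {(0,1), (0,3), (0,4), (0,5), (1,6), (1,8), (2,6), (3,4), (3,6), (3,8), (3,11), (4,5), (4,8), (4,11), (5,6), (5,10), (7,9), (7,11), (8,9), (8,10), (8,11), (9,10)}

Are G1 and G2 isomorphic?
Yes, isomorphic

The graphs are isomorphic.
One valid mapping φ: V(G1) → V(G2): 0→11, 1→10, 2→4, 3→3, 4→7, 5→9, 6→5, 7→1, 8→6, 9→8, 10→2, 11→0

Verify φ preserves adjacency — for each edge of G1, its image is an edge of G2:
  (0,2) → (φ(0),φ(2)) = (4,11) ∈ E(G2) ✓
  (0,3) → (φ(0),φ(3)) = (3,11) ∈ E(G2) ✓
  (0,4) → (φ(0),φ(4)) = (7,11) ∈ E(G2) ✓
  (0,9) → (φ(0),φ(9)) = (8,11) ∈ E(G2) ✓
  (1,5) → (φ(1),φ(5)) = (9,10) ∈ E(G2) ✓
  (1,6) → (φ(1),φ(6)) = (5,10) ∈ E(G2) ✓
  (1,9) → (φ(1),φ(9)) = (8,10) ∈ E(G2) ✓
  (2,3) → (φ(2),φ(3)) = (3,4) ∈ E(G2) ✓
  (2,6) → (φ(2),φ(6)) = (4,5) ∈ E(G2) ✓
  (2,9) → (φ(2),φ(9)) = (4,8) ∈ E(G2) ✓
  (2,11) → (φ(2),φ(11)) = (0,4) ∈ E(G2) ✓
  (3,8) → (φ(3),φ(8)) = (3,6) ∈ E(G2) ✓
  (3,9) → (φ(3),φ(9)) = (3,8) ∈ E(G2) ✓
  (3,11) → (φ(3),φ(11)) = (0,3) ∈ E(G2) ✓
  (4,5) → (φ(4),φ(5)) = (7,9) ∈ E(G2) ✓
  (5,9) → (φ(5),φ(9)) = (8,9) ∈ E(G2) ✓
  (6,8) → (φ(6),φ(8)) = (5,6) ∈ E(G2) ✓
  (6,11) → (φ(6),φ(11)) = (0,5) ∈ E(G2) ✓
  (7,8) → (φ(7),φ(8)) = (1,6) ∈ E(G2) ✓
  (7,9) → (φ(7),φ(9)) = (1,8) ∈ E(G2) ✓
  (7,11) → (φ(7),φ(11)) = (0,1) ∈ E(G2) ✓
  (8,10) → (φ(8),φ(10)) = (2,6) ∈ E(G2) ✓
All 22 edges of G1 map to edges of G2, and |E(G1)| = |E(G2)| = 22, so φ is a bijection on edges as well as vertices. Hence G1 ≅ G2.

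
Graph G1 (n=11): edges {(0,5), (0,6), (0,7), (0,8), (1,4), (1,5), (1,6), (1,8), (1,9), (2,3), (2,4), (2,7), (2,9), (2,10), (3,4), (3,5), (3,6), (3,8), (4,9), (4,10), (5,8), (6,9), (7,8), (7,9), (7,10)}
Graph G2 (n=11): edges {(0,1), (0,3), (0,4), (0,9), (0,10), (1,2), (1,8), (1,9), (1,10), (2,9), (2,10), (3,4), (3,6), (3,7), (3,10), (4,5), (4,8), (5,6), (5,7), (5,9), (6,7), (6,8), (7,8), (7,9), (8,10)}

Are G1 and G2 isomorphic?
Yes, isomorphic

The graphs are isomorphic.
One valid mapping φ: V(G1) → V(G2): 0→5, 1→3, 2→1, 3→8, 4→10, 5→6, 6→4, 7→9, 8→7, 9→0, 10→2

Verify φ preserves adjacency — for each edge of G1, its image is an edge of G2:
  (0,5) → (φ(0),φ(5)) = (5,6) ∈ E(G2) ✓
  (0,6) → (φ(0),φ(6)) = (4,5) ∈ E(G2) ✓
  (0,7) → (φ(0),φ(7)) = (5,9) ∈ E(G2) ✓
  (0,8) → (φ(0),φ(8)) = (5,7) ∈ E(G2) ✓
  (1,4) → (φ(1),φ(4)) = (3,10) ∈ E(G2) ✓
  (1,5) → (φ(1),φ(5)) = (3,6) ∈ E(G2) ✓
  (1,6) → (φ(1),φ(6)) = (3,4) ∈ E(G2) ✓
  (1,8) → (φ(1),φ(8)) = (3,7) ∈ E(G2) ✓
  (1,9) → (φ(1),φ(9)) = (0,3) ∈ E(G2) ✓
  (2,3) → (φ(2),φ(3)) = (1,8) ∈ E(G2) ✓
  (2,4) → (φ(2),φ(4)) = (1,10) ∈ E(G2) ✓
  (2,7) → (φ(2),φ(7)) = (1,9) ∈ E(G2) ✓
  (2,9) → (φ(2),φ(9)) = (0,1) ∈ E(G2) ✓
  (2,10) → (φ(2),φ(10)) = (1,2) ∈ E(G2) ✓
  (3,4) → (φ(3),φ(4)) = (8,10) ∈ E(G2) ✓
  (3,5) → (φ(3),φ(5)) = (6,8) ∈ E(G2) ✓
  (3,6) → (φ(3),φ(6)) = (4,8) ∈ E(G2) ✓
  (3,8) → (φ(3),φ(8)) = (7,8) ∈ E(G2) ✓
  (4,9) → (φ(4),φ(9)) = (0,10) ∈ E(G2) ✓
  (4,10) → (φ(4),φ(10)) = (2,10) ∈ E(G2) ✓
  (5,8) → (φ(5),φ(8)) = (6,7) ∈ E(G2) ✓
  (6,9) → (φ(6),φ(9)) = (0,4) ∈ E(G2) ✓
  (7,8) → (φ(7),φ(8)) = (7,9) ∈ E(G2) ✓
  (7,9) → (φ(7),φ(9)) = (0,9) ∈ E(G2) ✓
  (7,10) → (φ(7),φ(10)) = (2,9) ∈ E(G2) ✓
All 25 edges of G1 map to edges of G2, and |E(G1)| = |E(G2)| = 25, so φ is a bijection on edges as well as vertices. Hence G1 ≅ G2.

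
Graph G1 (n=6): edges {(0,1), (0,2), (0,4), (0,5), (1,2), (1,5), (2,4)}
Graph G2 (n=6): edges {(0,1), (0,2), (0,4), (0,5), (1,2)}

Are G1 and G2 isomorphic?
No, not isomorphic

The graphs are NOT isomorphic.

Counting edges: G1 has 7 edge(s); G2 has 5 edge(s).
Edge count is an isomorphism invariant (a bijection on vertices induces a bijection on edges), so differing edge counts rule out isomorphism.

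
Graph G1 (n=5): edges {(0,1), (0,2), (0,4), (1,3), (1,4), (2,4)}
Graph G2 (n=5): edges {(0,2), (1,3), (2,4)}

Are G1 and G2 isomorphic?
No, not isomorphic

The graphs are NOT isomorphic.

Counting triangles (3-cliques): G1 has 2, G2 has 0.
Triangle count is an isomorphism invariant, so differing triangle counts rule out isomorphism.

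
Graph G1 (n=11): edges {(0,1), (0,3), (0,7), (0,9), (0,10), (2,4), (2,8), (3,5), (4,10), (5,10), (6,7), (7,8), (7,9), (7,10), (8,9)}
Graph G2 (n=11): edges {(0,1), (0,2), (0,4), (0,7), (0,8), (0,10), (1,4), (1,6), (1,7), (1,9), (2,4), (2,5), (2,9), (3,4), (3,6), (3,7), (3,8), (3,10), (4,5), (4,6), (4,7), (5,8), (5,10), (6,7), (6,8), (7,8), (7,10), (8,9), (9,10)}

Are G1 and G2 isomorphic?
No, not isomorphic

The graphs are NOT isomorphic.

Counting triangles (3-cliques): G1 has 3, G2 has 18.
Triangle count is an isomorphism invariant, so differing triangle counts rule out isomorphism.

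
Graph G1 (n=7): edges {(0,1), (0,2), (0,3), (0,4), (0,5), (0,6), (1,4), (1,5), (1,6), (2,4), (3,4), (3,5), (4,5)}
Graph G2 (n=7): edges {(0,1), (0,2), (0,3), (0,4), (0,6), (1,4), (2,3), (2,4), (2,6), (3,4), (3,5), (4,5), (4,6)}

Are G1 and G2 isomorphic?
Yes, isomorphic

The graphs are isomorphic.
One valid mapping φ: V(G1) → V(G2): 0→4, 1→3, 2→1, 3→6, 4→0, 5→2, 6→5

Verify φ preserves adjacency — for each edge of G1, its image is an edge of G2:
  (0,1) → (φ(0),φ(1)) = (3,4) ∈ E(G2) ✓
  (0,2) → (φ(0),φ(2)) = (1,4) ∈ E(G2) ✓
  (0,3) → (φ(0),φ(3)) = (4,6) ∈ E(G2) ✓
  (0,4) → (φ(0),φ(4)) = (0,4) ∈ E(G2) ✓
  (0,5) → (φ(0),φ(5)) = (2,4) ∈ E(G2) ✓
  (0,6) → (φ(0),φ(6)) = (4,5) ∈ E(G2) ✓
  (1,4) → (φ(1),φ(4)) = (0,3) ∈ E(G2) ✓
  (1,5) → (φ(1),φ(5)) = (2,3) ∈ E(G2) ✓
  (1,6) → (φ(1),φ(6)) = (3,5) ∈ E(G2) ✓
  (2,4) → (φ(2),φ(4)) = (0,1) ∈ E(G2) ✓
  (3,4) → (φ(3),φ(4)) = (0,6) ∈ E(G2) ✓
  (3,5) → (φ(3),φ(5)) = (2,6) ∈ E(G2) ✓
  (4,5) → (φ(4),φ(5)) = (0,2) ∈ E(G2) ✓
All 13 edges of G1 map to edges of G2, and |E(G1)| = |E(G2)| = 13, so φ is a bijection on edges as well as vertices. Hence G1 ≅ G2.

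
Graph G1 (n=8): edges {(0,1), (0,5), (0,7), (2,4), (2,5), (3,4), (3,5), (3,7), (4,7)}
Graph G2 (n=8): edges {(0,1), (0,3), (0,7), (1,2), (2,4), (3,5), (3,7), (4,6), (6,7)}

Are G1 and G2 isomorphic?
No, not isomorphic

The graphs are NOT isomorphic.

Connected components of G1: 2 component(s) with vertex sets [[6], [0, 1, 2, 3, 4, 5, 7]], sizes [1, 7].
Connected components of G2: 1 component(s) with vertex sets [[0, 1, 2, 3, 4, 5, 6, 7]], sizes [8].
The number of connected components (and the multiset of component sizes) is an isomorphism invariant — an isomorphism maps each component of G1 bijectively onto a component of G2. Since G1 has 2 component(s) and G2 has 1, they cannot be isomorphic.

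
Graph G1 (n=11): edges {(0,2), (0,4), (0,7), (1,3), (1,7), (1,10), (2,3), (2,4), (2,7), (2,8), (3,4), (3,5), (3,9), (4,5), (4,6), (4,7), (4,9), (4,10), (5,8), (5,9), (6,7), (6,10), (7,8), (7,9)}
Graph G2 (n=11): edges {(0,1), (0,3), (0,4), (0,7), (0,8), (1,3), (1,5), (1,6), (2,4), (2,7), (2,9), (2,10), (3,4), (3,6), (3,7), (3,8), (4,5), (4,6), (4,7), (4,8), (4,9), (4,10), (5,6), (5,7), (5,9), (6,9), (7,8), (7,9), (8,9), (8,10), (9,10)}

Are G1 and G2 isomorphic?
No, not isomorphic

The graphs are NOT isomorphic.

Degrees in G1: deg(0)=3, deg(1)=3, deg(2)=5, deg(3)=5, deg(4)=8, deg(5)=4, deg(6)=3, deg(7)=7, deg(8)=3, deg(9)=4, deg(10)=3.
Sorted degree sequence of G1: [8, 7, 5, 5, 4, 4, 3, 3, 3, 3, 3].
Degrees in G2: deg(0)=5, deg(1)=4, deg(2)=4, deg(3)=6, deg(4)=9, deg(5)=5, deg(6)=5, deg(7)=7, deg(8)=6, deg(9)=7, deg(10)=4.
Sorted degree sequence of G2: [9, 7, 7, 6, 6, 5, 5, 5, 4, 4, 4].
The (sorted) degree sequence is an isomorphism invariant, so since G1 and G2 have different degree sequences they cannot be isomorphic.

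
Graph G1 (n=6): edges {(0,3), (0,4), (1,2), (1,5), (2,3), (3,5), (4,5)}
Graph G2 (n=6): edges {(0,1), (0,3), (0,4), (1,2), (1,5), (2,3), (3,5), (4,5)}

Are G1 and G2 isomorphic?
No, not isomorphic

The graphs are NOT isomorphic.

Counting edges: G1 has 7 edge(s); G2 has 8 edge(s).
Edge count is an isomorphism invariant (a bijection on vertices induces a bijection on edges), so differing edge counts rule out isomorphism.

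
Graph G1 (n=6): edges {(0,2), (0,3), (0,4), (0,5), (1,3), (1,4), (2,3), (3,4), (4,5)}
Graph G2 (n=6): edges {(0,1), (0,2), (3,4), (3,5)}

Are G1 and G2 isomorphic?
No, not isomorphic

The graphs are NOT isomorphic.

Counting triangles (3-cliques): G1 has 4, G2 has 0.
Triangle count is an isomorphism invariant, so differing triangle counts rule out isomorphism.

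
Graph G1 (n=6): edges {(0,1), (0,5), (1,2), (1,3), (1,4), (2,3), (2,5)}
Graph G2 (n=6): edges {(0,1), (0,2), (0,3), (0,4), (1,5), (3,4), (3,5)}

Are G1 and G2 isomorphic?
Yes, isomorphic

The graphs are isomorphic.
One valid mapping φ: V(G1) → V(G2): 0→1, 1→0, 2→3, 3→4, 4→2, 5→5

Verify φ preserves adjacency — for each edge of G1, its image is an edge of G2:
  (0,1) → (φ(0),φ(1)) = (0,1) ∈ E(G2) ✓
  (0,5) → (φ(0),φ(5)) = (1,5) ∈ E(G2) ✓
  (1,2) → (φ(1),φ(2)) = (0,3) ∈ E(G2) ✓
  (1,3) → (φ(1),φ(3)) = (0,4) ∈ E(G2) ✓
  (1,4) → (φ(1),φ(4)) = (0,2) ∈ E(G2) ✓
  (2,3) → (φ(2),φ(3)) = (3,4) ∈ E(G2) ✓
  (2,5) → (φ(2),φ(5)) = (3,5) ∈ E(G2) ✓
All 7 edges of G1 map to edges of G2, and |E(G1)| = |E(G2)| = 7, so φ is a bijection on edges as well as vertices. Hence G1 ≅ G2.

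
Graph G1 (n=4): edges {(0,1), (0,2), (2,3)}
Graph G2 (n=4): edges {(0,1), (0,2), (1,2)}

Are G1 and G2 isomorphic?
No, not isomorphic

The graphs are NOT isomorphic.

Counting triangles (3-cliques): G1 has 0, G2 has 1.
Triangle count is an isomorphism invariant, so differing triangle counts rule out isomorphism.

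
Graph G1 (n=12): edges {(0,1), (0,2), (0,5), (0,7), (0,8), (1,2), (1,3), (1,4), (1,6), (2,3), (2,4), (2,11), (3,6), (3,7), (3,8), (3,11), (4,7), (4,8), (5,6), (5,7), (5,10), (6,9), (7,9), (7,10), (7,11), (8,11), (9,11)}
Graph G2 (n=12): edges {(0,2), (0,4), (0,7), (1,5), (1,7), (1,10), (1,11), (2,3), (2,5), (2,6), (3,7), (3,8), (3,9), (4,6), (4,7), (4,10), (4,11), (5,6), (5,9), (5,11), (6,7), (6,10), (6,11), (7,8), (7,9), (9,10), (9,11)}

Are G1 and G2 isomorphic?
Yes, isomorphic

The graphs are isomorphic.
One valid mapping φ: V(G1) → V(G2): 0→9, 1→5, 2→11, 3→6, 4→1, 5→3, 6→2, 7→7, 8→10, 9→0, 10→8, 11→4

Verify φ preserves adjacency — for each edge of G1, its image is an edge of G2:
  (0,1) → (φ(0),φ(1)) = (5,9) ∈ E(G2) ✓
  (0,2) → (φ(0),φ(2)) = (9,11) ∈ E(G2) ✓
  (0,5) → (φ(0),φ(5)) = (3,9) ∈ E(G2) ✓
  (0,7) → (φ(0),φ(7)) = (7,9) ∈ E(G2) ✓
  (0,8) → (φ(0),φ(8)) = (9,10) ∈ E(G2) ✓
  (1,2) → (φ(1),φ(2)) = (5,11) ∈ E(G2) ✓
  (1,3) → (φ(1),φ(3)) = (5,6) ∈ E(G2) ✓
  (1,4) → (φ(1),φ(4)) = (1,5) ∈ E(G2) ✓
  (1,6) → (φ(1),φ(6)) = (2,5) ∈ E(G2) ✓
  (2,3) → (φ(2),φ(3)) = (6,11) ∈ E(G2) ✓
  (2,4) → (φ(2),φ(4)) = (1,11) ∈ E(G2) ✓
  (2,11) → (φ(2),φ(11)) = (4,11) ∈ E(G2) ✓
  (3,6) → (φ(3),φ(6)) = (2,6) ∈ E(G2) ✓
  (3,7) → (φ(3),φ(7)) = (6,7) ∈ E(G2) ✓
  (3,8) → (φ(3),φ(8)) = (6,10) ∈ E(G2) ✓
  (3,11) → (φ(3),φ(11)) = (4,6) ∈ E(G2) ✓
  (4,7) → (φ(4),φ(7)) = (1,7) ∈ E(G2) ✓
  (4,8) → (φ(4),φ(8)) = (1,10) ∈ E(G2) ✓
  (5,6) → (φ(5),φ(6)) = (2,3) ∈ E(G2) ✓
  (5,7) → (φ(5),φ(7)) = (3,7) ∈ E(G2) ✓
  (5,10) → (φ(5),φ(10)) = (3,8) ∈ E(G2) ✓
  (6,9) → (φ(6),φ(9)) = (0,2) ∈ E(G2) ✓
  (7,9) → (φ(7),φ(9)) = (0,7) ∈ E(G2) ✓
  (7,10) → (φ(7),φ(10)) = (7,8) ∈ E(G2) ✓
  (7,11) → (φ(7),φ(11)) = (4,7) ∈ E(G2) ✓
  (8,11) → (φ(8),φ(11)) = (4,10) ∈ E(G2) ✓
  (9,11) → (φ(9),φ(11)) = (0,4) ∈ E(G2) ✓
All 27 edges of G1 map to edges of G2, and |E(G1)| = |E(G2)| = 27, so φ is a bijection on edges as well as vertices. Hence G1 ≅ G2.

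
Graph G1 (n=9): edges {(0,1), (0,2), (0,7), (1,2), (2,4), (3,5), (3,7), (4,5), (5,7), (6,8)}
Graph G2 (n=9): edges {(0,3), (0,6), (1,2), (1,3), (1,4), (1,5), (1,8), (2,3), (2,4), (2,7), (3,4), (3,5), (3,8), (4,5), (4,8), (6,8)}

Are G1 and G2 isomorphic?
No, not isomorphic

The graphs are NOT isomorphic.

Connected components of G1: 2 component(s) with vertex sets [[6, 8], [0, 1, 2, 3, 4, 5, 7]], sizes [2, 7].
Connected components of G2: 1 component(s) with vertex sets [[0, 1, 2, 3, 4, 5, 6, 7, 8]], sizes [9].
The number of connected components (and the multiset of component sizes) is an isomorphism invariant — an isomorphism maps each component of G1 bijectively onto a component of G2. Since G1 has 2 component(s) and G2 has 1, they cannot be isomorphic.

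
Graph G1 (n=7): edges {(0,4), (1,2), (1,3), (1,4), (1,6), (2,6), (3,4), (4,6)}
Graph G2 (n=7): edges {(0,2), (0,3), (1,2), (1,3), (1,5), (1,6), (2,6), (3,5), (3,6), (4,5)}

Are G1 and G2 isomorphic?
No, not isomorphic

The graphs are NOT isomorphic.

Degrees in G1: deg(0)=1, deg(1)=4, deg(2)=2, deg(3)=2, deg(4)=4, deg(5)=0, deg(6)=3.
Sorted degree sequence of G1: [4, 4, 3, 2, 2, 1, 0].
Degrees in G2: deg(0)=2, deg(1)=4, deg(2)=3, deg(3)=4, deg(4)=1, deg(5)=3, deg(6)=3.
Sorted degree sequence of G2: [4, 4, 3, 3, 3, 2, 1].
The (sorted) degree sequence is an isomorphism invariant, so since G1 and G2 have different degree sequences they cannot be isomorphic.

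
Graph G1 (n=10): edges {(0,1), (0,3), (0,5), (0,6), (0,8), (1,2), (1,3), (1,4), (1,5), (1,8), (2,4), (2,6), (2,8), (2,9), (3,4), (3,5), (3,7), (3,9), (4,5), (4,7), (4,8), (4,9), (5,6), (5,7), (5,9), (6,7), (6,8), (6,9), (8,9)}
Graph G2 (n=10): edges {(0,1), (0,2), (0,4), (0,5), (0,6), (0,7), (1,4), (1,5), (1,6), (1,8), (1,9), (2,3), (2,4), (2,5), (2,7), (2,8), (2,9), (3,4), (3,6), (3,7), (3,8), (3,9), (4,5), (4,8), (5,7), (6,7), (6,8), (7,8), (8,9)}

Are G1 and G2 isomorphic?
Yes, isomorphic

The graphs are isomorphic.
One valid mapping φ: V(G1) → V(G2): 0→6, 1→7, 2→5, 3→3, 4→2, 5→8, 6→1, 7→9, 8→0, 9→4

Verify φ preserves adjacency — for each edge of G1, its image is an edge of G2:
  (0,1) → (φ(0),φ(1)) = (6,7) ∈ E(G2) ✓
  (0,3) → (φ(0),φ(3)) = (3,6) ∈ E(G2) ✓
  (0,5) → (φ(0),φ(5)) = (6,8) ∈ E(G2) ✓
  (0,6) → (φ(0),φ(6)) = (1,6) ∈ E(G2) ✓
  (0,8) → (φ(0),φ(8)) = (0,6) ∈ E(G2) ✓
  (1,2) → (φ(1),φ(2)) = (5,7) ∈ E(G2) ✓
  (1,3) → (φ(1),φ(3)) = (3,7) ∈ E(G2) ✓
  (1,4) → (φ(1),φ(4)) = (2,7) ∈ E(G2) ✓
  (1,5) → (φ(1),φ(5)) = (7,8) ∈ E(G2) ✓
  (1,8) → (φ(1),φ(8)) = (0,7) ∈ E(G2) ✓
  (2,4) → (φ(2),φ(4)) = (2,5) ∈ E(G2) ✓
  (2,6) → (φ(2),φ(6)) = (1,5) ∈ E(G2) ✓
  (2,8) → (φ(2),φ(8)) = (0,5) ∈ E(G2) ✓
  (2,9) → (φ(2),φ(9)) = (4,5) ∈ E(G2) ✓
  (3,4) → (φ(3),φ(4)) = (2,3) ∈ E(G2) ✓
  (3,5) → (φ(3),φ(5)) = (3,8) ∈ E(G2) ✓
  (3,7) → (φ(3),φ(7)) = (3,9) ∈ E(G2) ✓
  (3,9) → (φ(3),φ(9)) = (3,4) ∈ E(G2) ✓
  (4,5) → (φ(4),φ(5)) = (2,8) ∈ E(G2) ✓
  (4,7) → (φ(4),φ(7)) = (2,9) ∈ E(G2) ✓
  (4,8) → (φ(4),φ(8)) = (0,2) ∈ E(G2) ✓
  (4,9) → (φ(4),φ(9)) = (2,4) ∈ E(G2) ✓
  (5,6) → (φ(5),φ(6)) = (1,8) ∈ E(G2) ✓
  (5,7) → (φ(5),φ(7)) = (8,9) ∈ E(G2) ✓
  (5,9) → (φ(5),φ(9)) = (4,8) ∈ E(G2) ✓
  (6,7) → (φ(6),φ(7)) = (1,9) ∈ E(G2) ✓
  (6,8) → (φ(6),φ(8)) = (0,1) ∈ E(G2) ✓
  (6,9) → (φ(6),φ(9)) = (1,4) ∈ E(G2) ✓
  (8,9) → (φ(8),φ(9)) = (0,4) ∈ E(G2) ✓
All 29 edges of G1 map to edges of G2, and |E(G1)| = |E(G2)| = 29, so φ is a bijection on edges as well as vertices. Hence G1 ≅ G2.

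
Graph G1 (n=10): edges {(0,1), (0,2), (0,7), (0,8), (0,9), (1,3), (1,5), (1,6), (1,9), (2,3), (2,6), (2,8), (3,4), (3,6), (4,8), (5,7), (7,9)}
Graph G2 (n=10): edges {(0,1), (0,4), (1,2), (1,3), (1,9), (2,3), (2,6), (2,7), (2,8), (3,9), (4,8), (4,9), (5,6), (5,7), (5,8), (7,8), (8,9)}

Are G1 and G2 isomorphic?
Yes, isomorphic

The graphs are isomorphic.
One valid mapping φ: V(G1) → V(G2): 0→8, 1→2, 2→9, 3→1, 4→0, 5→6, 6→3, 7→5, 8→4, 9→7

Verify φ preserves adjacency — for each edge of G1, its image is an edge of G2:
  (0,1) → (φ(0),φ(1)) = (2,8) ∈ E(G2) ✓
  (0,2) → (φ(0),φ(2)) = (8,9) ∈ E(G2) ✓
  (0,7) → (φ(0),φ(7)) = (5,8) ∈ E(G2) ✓
  (0,8) → (φ(0),φ(8)) = (4,8) ∈ E(G2) ✓
  (0,9) → (φ(0),φ(9)) = (7,8) ∈ E(G2) ✓
  (1,3) → (φ(1),φ(3)) = (1,2) ∈ E(G2) ✓
  (1,5) → (φ(1),φ(5)) = (2,6) ∈ E(G2) ✓
  (1,6) → (φ(1),φ(6)) = (2,3) ∈ E(G2) ✓
  (1,9) → (φ(1),φ(9)) = (2,7) ∈ E(G2) ✓
  (2,3) → (φ(2),φ(3)) = (1,9) ∈ E(G2) ✓
  (2,6) → (φ(2),φ(6)) = (3,9) ∈ E(G2) ✓
  (2,8) → (φ(2),φ(8)) = (4,9) ∈ E(G2) ✓
  (3,4) → (φ(3),φ(4)) = (0,1) ∈ E(G2) ✓
  (3,6) → (φ(3),φ(6)) = (1,3) ∈ E(G2) ✓
  (4,8) → (φ(4),φ(8)) = (0,4) ∈ E(G2) ✓
  (5,7) → (φ(5),φ(7)) = (5,6) ∈ E(G2) ✓
  (7,9) → (φ(7),φ(9)) = (5,7) ∈ E(G2) ✓
All 17 edges of G1 map to edges of G2, and |E(G1)| = |E(G2)| = 17, so φ is a bijection on edges as well as vertices. Hence G1 ≅ G2.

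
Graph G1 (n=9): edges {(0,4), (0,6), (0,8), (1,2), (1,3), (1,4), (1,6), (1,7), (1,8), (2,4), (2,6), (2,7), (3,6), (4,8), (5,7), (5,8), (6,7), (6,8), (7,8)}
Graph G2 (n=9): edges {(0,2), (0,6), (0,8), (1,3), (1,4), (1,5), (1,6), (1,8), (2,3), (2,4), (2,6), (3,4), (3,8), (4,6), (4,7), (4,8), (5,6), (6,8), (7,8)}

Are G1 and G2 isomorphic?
Yes, isomorphic

The graphs are isomorphic.
One valid mapping φ: V(G1) → V(G2): 0→0, 1→4, 2→3, 3→7, 4→2, 5→5, 6→8, 7→1, 8→6

Verify φ preserves adjacency — for each edge of G1, its image is an edge of G2:
  (0,4) → (φ(0),φ(4)) = (0,2) ∈ E(G2) ✓
  (0,6) → (φ(0),φ(6)) = (0,8) ∈ E(G2) ✓
  (0,8) → (φ(0),φ(8)) = (0,6) ∈ E(G2) ✓
  (1,2) → (φ(1),φ(2)) = (3,4) ∈ E(G2) ✓
  (1,3) → (φ(1),φ(3)) = (4,7) ∈ E(G2) ✓
  (1,4) → (φ(1),φ(4)) = (2,4) ∈ E(G2) ✓
  (1,6) → (φ(1),φ(6)) = (4,8) ∈ E(G2) ✓
  (1,7) → (φ(1),φ(7)) = (1,4) ∈ E(G2) ✓
  (1,8) → (φ(1),φ(8)) = (4,6) ∈ E(G2) ✓
  (2,4) → (φ(2),φ(4)) = (2,3) ∈ E(G2) ✓
  (2,6) → (φ(2),φ(6)) = (3,8) ∈ E(G2) ✓
  (2,7) → (φ(2),φ(7)) = (1,3) ∈ E(G2) ✓
  (3,6) → (φ(3),φ(6)) = (7,8) ∈ E(G2) ✓
  (4,8) → (φ(4),φ(8)) = (2,6) ∈ E(G2) ✓
  (5,7) → (φ(5),φ(7)) = (1,5) ∈ E(G2) ✓
  (5,8) → (φ(5),φ(8)) = (5,6) ∈ E(G2) ✓
  (6,7) → (φ(6),φ(7)) = (1,8) ∈ E(G2) ✓
  (6,8) → (φ(6),φ(8)) = (6,8) ∈ E(G2) ✓
  (7,8) → (φ(7),φ(8)) = (1,6) ∈ E(G2) ✓
All 19 edges of G1 map to edges of G2, and |E(G1)| = |E(G2)| = 19, so φ is a bijection on edges as well as vertices. Hence G1 ≅ G2.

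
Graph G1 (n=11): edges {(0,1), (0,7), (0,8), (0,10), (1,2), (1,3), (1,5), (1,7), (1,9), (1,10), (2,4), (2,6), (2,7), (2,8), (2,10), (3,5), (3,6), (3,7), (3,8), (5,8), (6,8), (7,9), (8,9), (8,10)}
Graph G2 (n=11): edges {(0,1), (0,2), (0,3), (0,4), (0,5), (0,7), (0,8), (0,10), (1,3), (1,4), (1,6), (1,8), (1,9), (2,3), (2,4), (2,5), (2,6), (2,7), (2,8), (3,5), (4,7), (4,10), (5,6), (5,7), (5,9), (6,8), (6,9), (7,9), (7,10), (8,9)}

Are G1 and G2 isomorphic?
No, not isomorphic

The graphs are NOT isomorphic.

Degrees in G1: deg(0)=4, deg(1)=7, deg(2)=6, deg(3)=5, deg(4)=1, deg(5)=3, deg(6)=3, deg(7)=5, deg(8)=7, deg(9)=3, deg(10)=4.
Sorted degree sequence of G1: [7, 7, 6, 5, 5, 4, 4, 3, 3, 3, 1].
Degrees in G2: deg(0)=8, deg(1)=6, deg(2)=7, deg(3)=4, deg(4)=5, deg(5)=6, deg(6)=5, deg(7)=6, deg(8)=5, deg(9)=5, deg(10)=3.
Sorted degree sequence of G2: [8, 7, 6, 6, 6, 5, 5, 5, 5, 4, 3].
The (sorted) degree sequence is an isomorphism invariant, so since G1 and G2 have different degree sequences they cannot be isomorphic.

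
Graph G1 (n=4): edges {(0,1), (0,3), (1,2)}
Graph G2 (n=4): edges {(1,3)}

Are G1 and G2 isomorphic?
No, not isomorphic

The graphs are NOT isomorphic.

Connected components of G1: 1 component(s) with vertex sets [[0, 1, 2, 3]], sizes [4].
Connected components of G2: 3 component(s) with vertex sets [[0], [2], [1, 3]], sizes [1, 1, 2].
The number of connected components (and the multiset of component sizes) is an isomorphism invariant — an isomorphism maps each component of G1 bijectively onto a component of G2. Since G1 has 1 component(s) and G2 has 3, they cannot be isomorphic.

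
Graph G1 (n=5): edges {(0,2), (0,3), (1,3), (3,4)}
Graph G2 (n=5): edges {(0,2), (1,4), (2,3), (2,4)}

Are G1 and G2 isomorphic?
Yes, isomorphic

The graphs are isomorphic.
One valid mapping φ: V(G1) → V(G2): 0→4, 1→3, 2→1, 3→2, 4→0

Verify φ preserves adjacency — for each edge of G1, its image is an edge of G2:
  (0,2) → (φ(0),φ(2)) = (1,4) ∈ E(G2) ✓
  (0,3) → (φ(0),φ(3)) = (2,4) ∈ E(G2) ✓
  (1,3) → (φ(1),φ(3)) = (2,3) ∈ E(G2) ✓
  (3,4) → (φ(3),φ(4)) = (0,2) ∈ E(G2) ✓
All 4 edges of G1 map to edges of G2, and |E(G1)| = |E(G2)| = 4, so φ is a bijection on edges as well as vertices. Hence G1 ≅ G2.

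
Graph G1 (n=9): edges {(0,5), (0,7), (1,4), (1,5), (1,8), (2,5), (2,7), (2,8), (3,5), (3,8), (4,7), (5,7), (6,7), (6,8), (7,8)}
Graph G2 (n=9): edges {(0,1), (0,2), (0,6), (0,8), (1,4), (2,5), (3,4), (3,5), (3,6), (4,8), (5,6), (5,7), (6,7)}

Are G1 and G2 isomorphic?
No, not isomorphic

The graphs are NOT isomorphic.

Counting triangles (3-cliques): G1 has 4, G2 has 2.
Triangle count is an isomorphism invariant, so differing triangle counts rule out isomorphism.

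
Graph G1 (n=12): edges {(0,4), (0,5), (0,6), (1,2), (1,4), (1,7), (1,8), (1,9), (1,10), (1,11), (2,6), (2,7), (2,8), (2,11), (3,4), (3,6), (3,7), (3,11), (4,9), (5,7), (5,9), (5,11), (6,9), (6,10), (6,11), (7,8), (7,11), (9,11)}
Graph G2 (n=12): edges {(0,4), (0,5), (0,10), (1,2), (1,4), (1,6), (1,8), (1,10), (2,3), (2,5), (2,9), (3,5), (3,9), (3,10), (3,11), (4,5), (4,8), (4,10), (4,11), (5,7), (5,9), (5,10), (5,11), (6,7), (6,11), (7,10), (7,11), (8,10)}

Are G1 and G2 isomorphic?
No, not isomorphic

The graphs are NOT isomorphic.

Degrees in G1: deg(0)=3, deg(1)=7, deg(2)=5, deg(3)=4, deg(4)=4, deg(5)=4, deg(6)=6, deg(7)=6, deg(8)=3, deg(9)=5, deg(10)=2, deg(11)=7.
Sorted degree sequence of G1: [7, 7, 6, 6, 5, 5, 4, 4, 4, 3, 3, 2].
Degrees in G2: deg(0)=3, deg(1)=5, deg(2)=4, deg(3)=5, deg(4)=6, deg(5)=8, deg(6)=3, deg(7)=4, deg(8)=3, deg(9)=3, deg(10)=7, deg(11)=5.
Sorted degree sequence of G2: [8, 7, 6, 5, 5, 5, 4, 4, 3, 3, 3, 3].
The (sorted) degree sequence is an isomorphism invariant, so since G1 and G2 have different degree sequences they cannot be isomorphic.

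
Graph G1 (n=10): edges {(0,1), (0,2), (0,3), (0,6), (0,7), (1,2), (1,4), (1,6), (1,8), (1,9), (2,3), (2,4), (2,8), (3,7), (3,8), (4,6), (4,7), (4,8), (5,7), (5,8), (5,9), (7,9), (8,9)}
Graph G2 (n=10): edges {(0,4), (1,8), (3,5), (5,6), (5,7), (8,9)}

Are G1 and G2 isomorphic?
No, not isomorphic

The graphs are NOT isomorphic.

Connected components of G1: 1 component(s) with vertex sets [[0, 1, 2, 3, 4, 5, 6, 7, 8, 9]], sizes [10].
Connected components of G2: 4 component(s) with vertex sets [[2], [0, 4], [1, 8, 9], [3, 5, 6, 7]], sizes [1, 2, 3, 4].
The number of connected components (and the multiset of component sizes) is an isomorphism invariant — an isomorphism maps each component of G1 bijectively onto a component of G2. Since G1 has 1 component(s) and G2 has 4, they cannot be isomorphic.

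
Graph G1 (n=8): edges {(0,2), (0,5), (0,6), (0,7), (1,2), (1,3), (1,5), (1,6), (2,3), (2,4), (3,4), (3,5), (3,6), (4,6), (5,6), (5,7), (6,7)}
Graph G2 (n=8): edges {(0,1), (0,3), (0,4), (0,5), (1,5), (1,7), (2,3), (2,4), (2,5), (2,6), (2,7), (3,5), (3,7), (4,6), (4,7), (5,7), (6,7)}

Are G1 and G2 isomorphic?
Yes, isomorphic

The graphs are isomorphic.
One valid mapping φ: V(G1) → V(G2): 0→4, 1→3, 2→0, 3→5, 4→1, 5→2, 6→7, 7→6

Verify φ preserves adjacency — for each edge of G1, its image is an edge of G2:
  (0,2) → (φ(0),φ(2)) = (0,4) ∈ E(G2) ✓
  (0,5) → (φ(0),φ(5)) = (2,4) ∈ E(G2) ✓
  (0,6) → (φ(0),φ(6)) = (4,7) ∈ E(G2) ✓
  (0,7) → (φ(0),φ(7)) = (4,6) ∈ E(G2) ✓
  (1,2) → (φ(1),φ(2)) = (0,3) ∈ E(G2) ✓
  (1,3) → (φ(1),φ(3)) = (3,5) ∈ E(G2) ✓
  (1,5) → (φ(1),φ(5)) = (2,3) ∈ E(G2) ✓
  (1,6) → (φ(1),φ(6)) = (3,7) ∈ E(G2) ✓
  (2,3) → (φ(2),φ(3)) = (0,5) ∈ E(G2) ✓
  (2,4) → (φ(2),φ(4)) = (0,1) ∈ E(G2) ✓
  (3,4) → (φ(3),φ(4)) = (1,5) ∈ E(G2) ✓
  (3,5) → (φ(3),φ(5)) = (2,5) ∈ E(G2) ✓
  (3,6) → (φ(3),φ(6)) = (5,7) ∈ E(G2) ✓
  (4,6) → (φ(4),φ(6)) = (1,7) ∈ E(G2) ✓
  (5,6) → (φ(5),φ(6)) = (2,7) ∈ E(G2) ✓
  (5,7) → (φ(5),φ(7)) = (2,6) ∈ E(G2) ✓
  (6,7) → (φ(6),φ(7)) = (6,7) ∈ E(G2) ✓
All 17 edges of G1 map to edges of G2, and |E(G1)| = |E(G2)| = 17, so φ is a bijection on edges as well as vertices. Hence G1 ≅ G2.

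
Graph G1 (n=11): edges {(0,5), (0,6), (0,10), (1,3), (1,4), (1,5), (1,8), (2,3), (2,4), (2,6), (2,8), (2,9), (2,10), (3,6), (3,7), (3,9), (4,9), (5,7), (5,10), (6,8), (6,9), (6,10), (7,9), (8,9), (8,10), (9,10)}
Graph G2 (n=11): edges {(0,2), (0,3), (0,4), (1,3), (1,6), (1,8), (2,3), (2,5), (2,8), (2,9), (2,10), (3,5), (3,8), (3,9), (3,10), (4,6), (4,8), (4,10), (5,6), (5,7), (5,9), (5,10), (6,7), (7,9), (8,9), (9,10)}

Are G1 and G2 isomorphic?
Yes, isomorphic

The graphs are isomorphic.
One valid mapping φ: V(G1) → V(G2): 0→7, 1→4, 2→2, 3→8, 4→0, 5→6, 6→9, 7→1, 8→10, 9→3, 10→5

Verify φ preserves adjacency — for each edge of G1, its image is an edge of G2:
  (0,5) → (φ(0),φ(5)) = (6,7) ∈ E(G2) ✓
  (0,6) → (φ(0),φ(6)) = (7,9) ∈ E(G2) ✓
  (0,10) → (φ(0),φ(10)) = (5,7) ∈ E(G2) ✓
  (1,3) → (φ(1),φ(3)) = (4,8) ∈ E(G2) ✓
  (1,4) → (φ(1),φ(4)) = (0,4) ∈ E(G2) ✓
  (1,5) → (φ(1),φ(5)) = (4,6) ∈ E(G2) ✓
  (1,8) → (φ(1),φ(8)) = (4,10) ∈ E(G2) ✓
  (2,3) → (φ(2),φ(3)) = (2,8) ∈ E(G2) ✓
  (2,4) → (φ(2),φ(4)) = (0,2) ∈ E(G2) ✓
  (2,6) → (φ(2),φ(6)) = (2,9) ∈ E(G2) ✓
  (2,8) → (φ(2),φ(8)) = (2,10) ∈ E(G2) ✓
  (2,9) → (φ(2),φ(9)) = (2,3) ∈ E(G2) ✓
  (2,10) → (φ(2),φ(10)) = (2,5) ∈ E(G2) ✓
  (3,6) → (φ(3),φ(6)) = (8,9) ∈ E(G2) ✓
  (3,7) → (φ(3),φ(7)) = (1,8) ∈ E(G2) ✓
  (3,9) → (φ(3),φ(9)) = (3,8) ∈ E(G2) ✓
  (4,9) → (φ(4),φ(9)) = (0,3) ∈ E(G2) ✓
  (5,7) → (φ(5),φ(7)) = (1,6) ∈ E(G2) ✓
  (5,10) → (φ(5),φ(10)) = (5,6) ∈ E(G2) ✓
  (6,8) → (φ(6),φ(8)) = (9,10) ∈ E(G2) ✓
  (6,9) → (φ(6),φ(9)) = (3,9) ∈ E(G2) ✓
  (6,10) → (φ(6),φ(10)) = (5,9) ∈ E(G2) ✓
  (7,9) → (φ(7),φ(9)) = (1,3) ∈ E(G2) ✓
  (8,9) → (φ(8),φ(9)) = (3,10) ∈ E(G2) ✓
  (8,10) → (φ(8),φ(10)) = (5,10) ∈ E(G2) ✓
  (9,10) → (φ(9),φ(10)) = (3,5) ∈ E(G2) ✓
All 26 edges of G1 map to edges of G2, and |E(G1)| = |E(G2)| = 26, so φ is a bijection on edges as well as vertices. Hence G1 ≅ G2.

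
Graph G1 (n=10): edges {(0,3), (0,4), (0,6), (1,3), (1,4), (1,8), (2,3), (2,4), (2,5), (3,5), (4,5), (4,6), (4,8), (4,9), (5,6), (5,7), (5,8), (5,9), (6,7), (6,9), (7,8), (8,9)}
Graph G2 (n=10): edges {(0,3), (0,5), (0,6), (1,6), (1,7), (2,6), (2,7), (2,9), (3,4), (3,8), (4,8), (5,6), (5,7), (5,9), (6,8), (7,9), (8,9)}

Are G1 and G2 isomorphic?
No, not isomorphic

The graphs are NOT isomorphic.

Counting triangles (3-cliques): G1 has 13, G2 has 4.
Triangle count is an isomorphism invariant, so differing triangle counts rule out isomorphism.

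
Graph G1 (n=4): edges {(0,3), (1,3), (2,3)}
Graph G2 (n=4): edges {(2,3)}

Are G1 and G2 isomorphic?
No, not isomorphic

The graphs are NOT isomorphic.

Counting edges: G1 has 3 edge(s); G2 has 1 edge(s).
Edge count is an isomorphism invariant (a bijection on vertices induces a bijection on edges), so differing edge counts rule out isomorphism.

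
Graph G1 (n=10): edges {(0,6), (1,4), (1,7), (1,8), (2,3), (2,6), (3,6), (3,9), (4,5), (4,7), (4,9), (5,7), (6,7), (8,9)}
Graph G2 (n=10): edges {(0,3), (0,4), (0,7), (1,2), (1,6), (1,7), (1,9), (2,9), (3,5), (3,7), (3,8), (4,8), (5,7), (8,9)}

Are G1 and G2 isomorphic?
Yes, isomorphic

The graphs are isomorphic.
One valid mapping φ: V(G1) → V(G2): 0→6, 1→0, 2→2, 3→9, 4→3, 5→5, 6→1, 7→7, 8→4, 9→8

Verify φ preserves adjacency — for each edge of G1, its image is an edge of G2:
  (0,6) → (φ(0),φ(6)) = (1,6) ∈ E(G2) ✓
  (1,4) → (φ(1),φ(4)) = (0,3) ∈ E(G2) ✓
  (1,7) → (φ(1),φ(7)) = (0,7) ∈ E(G2) ✓
  (1,8) → (φ(1),φ(8)) = (0,4) ∈ E(G2) ✓
  (2,3) → (φ(2),φ(3)) = (2,9) ∈ E(G2) ✓
  (2,6) → (φ(2),φ(6)) = (1,2) ∈ E(G2) ✓
  (3,6) → (φ(3),φ(6)) = (1,9) ∈ E(G2) ✓
  (3,9) → (φ(3),φ(9)) = (8,9) ∈ E(G2) ✓
  (4,5) → (φ(4),φ(5)) = (3,5) ∈ E(G2) ✓
  (4,7) → (φ(4),φ(7)) = (3,7) ∈ E(G2) ✓
  (4,9) → (φ(4),φ(9)) = (3,8) ∈ E(G2) ✓
  (5,7) → (φ(5),φ(7)) = (5,7) ∈ E(G2) ✓
  (6,7) → (φ(6),φ(7)) = (1,7) ∈ E(G2) ✓
  (8,9) → (φ(8),φ(9)) = (4,8) ∈ E(G2) ✓
All 14 edges of G1 map to edges of G2, and |E(G1)| = |E(G2)| = 14, so φ is a bijection on edges as well as vertices. Hence G1 ≅ G2.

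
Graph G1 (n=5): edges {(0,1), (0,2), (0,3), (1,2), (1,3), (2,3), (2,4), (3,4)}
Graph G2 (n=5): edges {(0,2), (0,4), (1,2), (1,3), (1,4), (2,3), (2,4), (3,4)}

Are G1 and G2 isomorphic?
Yes, isomorphic

The graphs are isomorphic.
One valid mapping φ: V(G1) → V(G2): 0→3, 1→1, 2→2, 3→4, 4→0

Verify φ preserves adjacency — for each edge of G1, its image is an edge of G2:
  (0,1) → (φ(0),φ(1)) = (1,3) ∈ E(G2) ✓
  (0,2) → (φ(0),φ(2)) = (2,3) ∈ E(G2) ✓
  (0,3) → (φ(0),φ(3)) = (3,4) ∈ E(G2) ✓
  (1,2) → (φ(1),φ(2)) = (1,2) ∈ E(G2) ✓
  (1,3) → (φ(1),φ(3)) = (1,4) ∈ E(G2) ✓
  (2,3) → (φ(2),φ(3)) = (2,4) ∈ E(G2) ✓
  (2,4) → (φ(2),φ(4)) = (0,2) ∈ E(G2) ✓
  (3,4) → (φ(3),φ(4)) = (0,4) ∈ E(G2) ✓
All 8 edges of G1 map to edges of G2, and |E(G1)| = |E(G2)| = 8, so φ is a bijection on edges as well as vertices. Hence G1 ≅ G2.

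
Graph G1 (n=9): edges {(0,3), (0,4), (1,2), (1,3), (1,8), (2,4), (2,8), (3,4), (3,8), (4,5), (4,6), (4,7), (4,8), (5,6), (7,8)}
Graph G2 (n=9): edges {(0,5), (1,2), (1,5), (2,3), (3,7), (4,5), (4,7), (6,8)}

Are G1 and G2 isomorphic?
No, not isomorphic

The graphs are NOT isomorphic.

Connected components of G1: 1 component(s) with vertex sets [[0, 1, 2, 3, 4, 5, 6, 7, 8]], sizes [9].
Connected components of G2: 2 component(s) with vertex sets [[6, 8], [0, 1, 2, 3, 4, 5, 7]], sizes [2, 7].
The number of connected components (and the multiset of component sizes) is an isomorphism invariant — an isomorphism maps each component of G1 bijectively onto a component of G2. Since G1 has 1 component(s) and G2 has 2, they cannot be isomorphic.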